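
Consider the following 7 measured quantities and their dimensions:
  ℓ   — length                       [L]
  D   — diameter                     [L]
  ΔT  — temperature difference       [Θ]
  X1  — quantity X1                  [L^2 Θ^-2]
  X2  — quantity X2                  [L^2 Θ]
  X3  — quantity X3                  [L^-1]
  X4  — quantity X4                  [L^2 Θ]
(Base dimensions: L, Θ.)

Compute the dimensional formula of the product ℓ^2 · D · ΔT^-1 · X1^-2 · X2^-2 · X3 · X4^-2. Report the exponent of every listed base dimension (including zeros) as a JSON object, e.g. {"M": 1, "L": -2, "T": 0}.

Write exponents as rows L,Θ / cols ℓ,D,ΔT,X1,X2,X3,X4:
  L: [ 1  1  0  2  2 -1  2]
  Θ: [ 0  0  1 -2  1  0  1]
  [L]: (2)·1+(1)·1+(-1)·0+(-2)·2+(-2)·2+(1)·-1+(-2)·2 = -10
  [Θ]: (2)·0+(1)·0+(-1)·1+(-2)·-2+(-2)·1+(1)·0+(-2)·1 = -1
⇒ L^-10 Θ^-1

{"L": -10, "Θ": -1}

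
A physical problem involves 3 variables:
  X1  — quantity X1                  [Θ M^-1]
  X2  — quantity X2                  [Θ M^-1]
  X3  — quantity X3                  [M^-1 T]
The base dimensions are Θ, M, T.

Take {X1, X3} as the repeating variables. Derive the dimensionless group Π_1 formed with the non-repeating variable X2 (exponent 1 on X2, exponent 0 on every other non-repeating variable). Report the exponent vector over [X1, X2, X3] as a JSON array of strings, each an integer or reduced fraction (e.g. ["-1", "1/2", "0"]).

Write exponents as rows Θ,M,T / cols X1,X2,X3:
  Θ: [ 1  1  0]
  M: [-1 -1 -1]
  T: [ 0  0  1]
Echelon form has 2 nonzero rows (pivots: X1,X3)
Pivot set = {X1,X3}, free = {X2}
RREF:
  r0: [   1    1    0]
  r1: [   0    0    1]
  r2: [   0    0    0]
Fix exponent of X2 at 1; solve each RREF row for its pivot's exponent:
  r0: exp(X1) + (1)·1 = 0 ⇒ exp(X1) = -1
  r1: exp(X3) + (0)·1 = 0 ⇒ exp(X3) = 0
Π_1 = X1^-1 · X2

["-1", "1", "0"]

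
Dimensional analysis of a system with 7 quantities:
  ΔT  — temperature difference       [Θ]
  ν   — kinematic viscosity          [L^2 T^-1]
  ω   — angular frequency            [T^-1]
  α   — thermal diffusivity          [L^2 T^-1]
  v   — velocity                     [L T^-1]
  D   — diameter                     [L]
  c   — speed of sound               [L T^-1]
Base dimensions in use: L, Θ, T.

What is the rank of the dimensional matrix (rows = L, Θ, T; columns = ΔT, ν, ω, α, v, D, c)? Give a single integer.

Dimensional matrix (L×Θ×T by ΔT×ν×ω×α×v×D×c):
  L: [ 0  2  0  2  1  1  1]
  Θ: [ 1  0  0  0  0  0  0]
  T: [ 0 -1 -1 -1 -1  0 -1]
RREF → pivots at {ΔT,ν,ω} ⇒ r = 3

3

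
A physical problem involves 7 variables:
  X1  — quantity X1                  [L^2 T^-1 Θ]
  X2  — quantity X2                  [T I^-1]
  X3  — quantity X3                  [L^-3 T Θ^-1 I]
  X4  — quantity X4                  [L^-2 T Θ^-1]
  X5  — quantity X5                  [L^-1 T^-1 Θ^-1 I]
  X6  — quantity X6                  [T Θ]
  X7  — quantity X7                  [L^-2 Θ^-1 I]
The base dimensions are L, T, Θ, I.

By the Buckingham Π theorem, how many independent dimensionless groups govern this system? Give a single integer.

4

Dimensional matrix (L×T×Θ×I by X1×X2×X3×X4×X5×X6×X7):
  L: [ 2  0 -3 -2 -1  0 -2]
  T: [-1  1  1  1 -1  1  0]
  Θ: [ 1  0 -1 -1 -1  1 -1]
  I: [ 0 -1  1  0  1  0  1]
Echelon form has 3 nonzero rows (pivots: X1,X2,X3)
7 vars − rank 3 = 4 Π groups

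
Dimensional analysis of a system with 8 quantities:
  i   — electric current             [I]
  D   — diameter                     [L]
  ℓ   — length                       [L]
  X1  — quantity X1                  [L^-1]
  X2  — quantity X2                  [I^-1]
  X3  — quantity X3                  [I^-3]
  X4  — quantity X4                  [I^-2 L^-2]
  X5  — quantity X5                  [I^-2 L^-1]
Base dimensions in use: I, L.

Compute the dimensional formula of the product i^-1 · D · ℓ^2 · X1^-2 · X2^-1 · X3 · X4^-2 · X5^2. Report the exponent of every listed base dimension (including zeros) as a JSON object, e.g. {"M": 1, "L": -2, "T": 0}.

Exponent matrix [I,L] × [i,D,ℓ,X1,X2,X3,X4,X5]:
  I: [ 1  0  0  0 -1 -3 -2 -2]
  L: [ 0  1  1 -1  0  0 -2 -1]
  [I]: (-1)·1+(1)·0+(2)·0+(-2)·0+(-1)·-1+(1)·-3+(-2)·-2+(2)·-2 = -3
  [L]: (-1)·0+(1)·1+(2)·1+(-2)·-1+(-1)·0+(1)·0+(-2)·-2+(2)·-1 = 7
⇒ I^-3 L^7

{"I": -3, "L": 7}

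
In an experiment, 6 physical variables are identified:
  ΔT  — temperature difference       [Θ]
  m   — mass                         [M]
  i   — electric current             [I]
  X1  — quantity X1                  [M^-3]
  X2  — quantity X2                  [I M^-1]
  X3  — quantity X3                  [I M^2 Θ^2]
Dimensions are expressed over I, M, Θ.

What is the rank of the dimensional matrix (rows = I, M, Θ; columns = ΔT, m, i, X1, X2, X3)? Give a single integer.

3

Exponent matrix [I,M,Θ] × [ΔT,m,i,X1,X2,X3]:
  I: [ 0  0  1  0  1  1]
  M: [ 0  1  0 -3 -1  2]
  Θ: [ 1  0  0  0  0  2]
RREF → pivots at {ΔT,m,i} ⇒ r = 3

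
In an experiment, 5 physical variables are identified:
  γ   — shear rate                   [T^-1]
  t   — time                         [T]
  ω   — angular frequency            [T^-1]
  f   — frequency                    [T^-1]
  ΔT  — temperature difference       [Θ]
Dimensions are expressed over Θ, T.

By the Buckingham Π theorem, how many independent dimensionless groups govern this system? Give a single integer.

3

Exponent matrix [Θ,T] × [γ,t,ω,f,ΔT]:
  Θ: [ 0  0  0  0  1]
  T: [-1  1 -1 -1  0]
Echelon form has 2 nonzero rows (pivots: γ,ΔT)
5 vars − rank 2 = 3 Π groups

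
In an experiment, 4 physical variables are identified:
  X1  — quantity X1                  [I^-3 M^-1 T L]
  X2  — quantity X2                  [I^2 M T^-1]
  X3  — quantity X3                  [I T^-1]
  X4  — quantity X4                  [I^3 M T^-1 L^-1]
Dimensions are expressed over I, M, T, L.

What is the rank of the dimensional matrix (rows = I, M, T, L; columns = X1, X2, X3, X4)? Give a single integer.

3

Dimensional matrix (I×M×T×L by X1×X2×X3×X4):
  I: [-3  2  1  3]
  M: [-1  1  0  1]
  T: [ 1 -1 -1 -1]
  L: [ 1  0  0 -1]
Echelon form has 3 nonzero rows (pivots: X1,X2,X3)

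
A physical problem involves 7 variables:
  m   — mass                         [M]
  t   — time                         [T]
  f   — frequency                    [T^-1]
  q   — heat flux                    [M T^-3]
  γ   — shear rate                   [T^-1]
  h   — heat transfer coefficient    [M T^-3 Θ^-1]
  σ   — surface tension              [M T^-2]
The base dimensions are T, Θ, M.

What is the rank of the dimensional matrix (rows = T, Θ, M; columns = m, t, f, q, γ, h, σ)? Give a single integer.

Dimensional matrix (T×Θ×M by m×t×f×q×γ×h×σ):
  T: [ 0  1 -1 -3 -1 -3 -2]
  Θ: [ 0  0  0  0  0 -1  0]
  M: [ 1  0  0  1  0  1  1]
Row reduction gives pivot columns m,t,h; rank = 3

3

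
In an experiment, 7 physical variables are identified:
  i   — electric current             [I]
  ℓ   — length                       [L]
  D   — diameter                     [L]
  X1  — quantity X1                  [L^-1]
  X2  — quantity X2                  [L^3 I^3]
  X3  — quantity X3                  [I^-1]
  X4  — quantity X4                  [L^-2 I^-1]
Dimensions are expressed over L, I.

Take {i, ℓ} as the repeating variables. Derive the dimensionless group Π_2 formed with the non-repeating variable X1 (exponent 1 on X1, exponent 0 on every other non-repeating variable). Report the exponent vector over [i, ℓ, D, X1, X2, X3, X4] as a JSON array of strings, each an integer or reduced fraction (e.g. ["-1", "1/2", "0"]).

Write exponents as rows L,I / cols i,ℓ,D,X1,X2,X3,X4:
  L: [ 0  1  1 -1  3  0 -2]
  I: [ 1  0  0  0  3 -1 -1]
Row reduction gives pivot columns i,ℓ; rank = 2
Pivot set = {i,ℓ}, free = {D,X1,X2,X3,X4}
RREF:
  r0: [   1    0    0    0    3   -1   -1]
  r1: [   0    1    1   -1    3    0   -2]
Fix exponent of X1 at 1, D at 0, X2 at 0, X3 at 0, X4 at 0; solve each RREF row for its pivot's exponent:
  r0: exp(i) + (0)·1 = 0 ⇒ exp(i) = 0
  r1: exp(ℓ) + (-1)·1 = 0 ⇒ exp(ℓ) = 1
Π_2 = ℓ · X1

["0", "1", "0", "1", "0", "0", "0"]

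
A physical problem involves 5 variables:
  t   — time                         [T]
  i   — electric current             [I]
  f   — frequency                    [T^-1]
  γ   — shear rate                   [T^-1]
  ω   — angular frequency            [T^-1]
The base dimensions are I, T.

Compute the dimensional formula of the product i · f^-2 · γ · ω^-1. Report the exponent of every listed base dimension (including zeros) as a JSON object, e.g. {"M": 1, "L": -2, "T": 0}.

Write exponents as rows I,T / cols t,i,f,γ,ω:
  I: [ 0  1  0  0  0]
  T: [ 1  0 -1 -1 -1]
  [I]: (1)·1+(-2)·0+(1)·0+(-1)·0 = 1
  [T]: (1)·0+(-2)·-1+(1)·-1+(-1)·-1 = 2
⇒ I T^2

{"I": 1, "T": 2}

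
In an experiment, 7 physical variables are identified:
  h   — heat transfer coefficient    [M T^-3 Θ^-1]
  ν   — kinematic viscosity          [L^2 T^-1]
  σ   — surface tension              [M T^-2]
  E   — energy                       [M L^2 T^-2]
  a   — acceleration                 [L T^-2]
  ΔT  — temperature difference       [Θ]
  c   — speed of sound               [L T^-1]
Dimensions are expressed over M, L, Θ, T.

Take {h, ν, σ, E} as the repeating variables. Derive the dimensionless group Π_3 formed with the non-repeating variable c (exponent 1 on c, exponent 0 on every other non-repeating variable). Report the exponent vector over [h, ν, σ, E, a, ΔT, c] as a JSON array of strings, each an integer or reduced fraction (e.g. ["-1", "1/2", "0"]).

["0", "-1", "-1/2", "1/2", "0", "0", "1"]

Write exponents as rows M,L,Θ,T / cols h,ν,σ,E,a,ΔT,c:
  M: [ 1  0  1  1  0  0  0]
  L: [ 0  2  0  2  1  0  1]
  Θ: [-1  0  0  0  0  1  0]
  T: [-3 -1 -2 -2 -2  0 -1]
RREF → pivots at {h,ν,σ,E} ⇒ r = 4
Pivot set = {h,ν,σ,E}, free = {a,ΔT,c}
RREF:
  r0: [   1    0    0    0    0   -1    0]
  r1: [   0    1    0    0    2    1    1]
  r2: [   0    0    1    0  3/2    2  1/2]
  r3: [   0    0    0    1 -3/2   -1 -1/2]
Fix exponent of c at 1, a at 0, ΔT at 0; solve each RREF row for its pivot's exponent:
  r0: exp(h) + (0)·1 = 0 ⇒ exp(h) = 0
  r1: exp(ν) + (1)·1 = 0 ⇒ exp(ν) = -1
  r2: exp(σ) + (1/2)·1 = 0 ⇒ exp(σ) = -1/2
  r3: exp(E) + (-1/2)·1 = 0 ⇒ exp(E) = 1/2
Π_3 = ν^-1 · σ^(-1/2) · E^(1/2) · c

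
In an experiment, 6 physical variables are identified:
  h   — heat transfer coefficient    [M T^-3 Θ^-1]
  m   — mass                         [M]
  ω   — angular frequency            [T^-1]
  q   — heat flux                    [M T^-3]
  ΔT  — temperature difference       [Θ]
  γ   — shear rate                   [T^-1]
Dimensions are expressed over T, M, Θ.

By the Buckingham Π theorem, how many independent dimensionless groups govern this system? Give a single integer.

Write exponents as rows T,M,Θ / cols h,m,ω,q,ΔT,γ:
  T: [-3  0 -1 -3  0 -1]
  M: [ 1  1  0  1  0  0]
  Θ: [-1  0  0  0  1  0]
RREF → pivots at {h,m,ω} ⇒ r = 3
Π count = n − r = 6 − 3 = 3

3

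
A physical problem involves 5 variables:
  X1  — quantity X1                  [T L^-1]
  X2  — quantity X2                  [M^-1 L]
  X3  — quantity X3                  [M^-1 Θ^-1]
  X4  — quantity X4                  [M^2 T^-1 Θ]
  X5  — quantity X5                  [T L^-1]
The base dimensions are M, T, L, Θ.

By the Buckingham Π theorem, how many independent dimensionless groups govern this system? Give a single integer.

Dimensional matrix (M×T×L×Θ by X1×X2×X3×X4×X5):
  M: [ 0 -1 -1  2  0]
  T: [ 1  0  0 -1  1]
  L: [-1  1  0  0 -1]
  Θ: [ 0  0 -1  1  0]
RREF → pivots at {X1,X2,X3} ⇒ r = 3
Π count = n − r = 5 − 3 = 2

2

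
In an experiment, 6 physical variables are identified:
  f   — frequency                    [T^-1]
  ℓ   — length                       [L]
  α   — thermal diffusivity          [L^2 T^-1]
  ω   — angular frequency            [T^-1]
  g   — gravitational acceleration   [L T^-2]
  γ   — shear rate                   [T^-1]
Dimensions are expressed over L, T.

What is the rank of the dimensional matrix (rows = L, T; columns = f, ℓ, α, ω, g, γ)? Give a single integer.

2

Exponent matrix [L,T] × [f,ℓ,α,ω,g,γ]:
  L: [ 0  1  2  0  1  0]
  T: [-1  0 -1 -1 -2 -1]
Echelon form has 2 nonzero rows (pivots: f,ℓ)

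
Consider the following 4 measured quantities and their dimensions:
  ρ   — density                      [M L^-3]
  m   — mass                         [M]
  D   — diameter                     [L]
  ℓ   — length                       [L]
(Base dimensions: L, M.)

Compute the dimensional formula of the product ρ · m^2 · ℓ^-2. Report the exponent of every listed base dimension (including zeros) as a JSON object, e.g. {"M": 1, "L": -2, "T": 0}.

Exponent matrix [L,M] × [ρ,m,D,ℓ]:
  L: [-3  0  1  1]
  M: [ 1  1  0  0]
  [L]: (1)·-3+(2)·0+(-2)·1 = -5
  [M]: (1)·1+(2)·1+(-2)·0 = 3
⇒ L^-5 M^3

{"L": -5, "M": 3}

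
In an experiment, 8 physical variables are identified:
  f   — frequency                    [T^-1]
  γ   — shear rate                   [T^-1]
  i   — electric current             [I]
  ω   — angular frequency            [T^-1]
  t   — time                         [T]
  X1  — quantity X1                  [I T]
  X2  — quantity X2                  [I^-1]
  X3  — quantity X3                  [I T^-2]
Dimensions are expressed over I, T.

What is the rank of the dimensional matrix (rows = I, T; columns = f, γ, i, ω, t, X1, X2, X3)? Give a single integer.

Exponent matrix [I,T] × [f,γ,i,ω,t,X1,X2,X3]:
  I: [ 0  0  1  0  0  1 -1  1]
  T: [-1 -1  0 -1  1  1  0 -2]
Row reduction gives pivot columns f,i; rank = 2

2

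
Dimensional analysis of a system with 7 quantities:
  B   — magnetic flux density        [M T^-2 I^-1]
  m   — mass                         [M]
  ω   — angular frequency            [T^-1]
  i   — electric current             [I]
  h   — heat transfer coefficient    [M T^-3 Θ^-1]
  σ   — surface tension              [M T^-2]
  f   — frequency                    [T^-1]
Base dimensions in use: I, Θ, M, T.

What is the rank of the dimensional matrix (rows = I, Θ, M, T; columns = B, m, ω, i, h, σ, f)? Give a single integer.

4

Dimensional matrix (I×Θ×M×T by B×m×ω×i×h×σ×f):
  I: [-1  0  0  1  0  0  0]
  Θ: [ 0  0  0  0 -1  0  0]
  M: [ 1  1  0  0  1  1  0]
  T: [-2  0 -1  0 -3 -2 -1]
Row reduction gives pivot columns B,m,ω,h; rank = 4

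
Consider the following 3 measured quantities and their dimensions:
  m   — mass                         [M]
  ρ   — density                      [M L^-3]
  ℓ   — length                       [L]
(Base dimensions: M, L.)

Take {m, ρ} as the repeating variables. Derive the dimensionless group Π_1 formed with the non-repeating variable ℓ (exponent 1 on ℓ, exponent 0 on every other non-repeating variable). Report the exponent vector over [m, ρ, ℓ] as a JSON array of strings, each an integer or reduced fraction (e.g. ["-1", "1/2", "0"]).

Exponent matrix [M,L] × [m,ρ,ℓ]:
  M: [ 1  1  0]
  L: [ 0 -3  1]
Echelon form has 2 nonzero rows (pivots: m,ρ)
Pivot set = {m,ρ}, free = {ℓ}
RREF:
  r0: [   1    0  1/3]
  r1: [   0    1 -1/3]
Fix exponent of ℓ at 1; solve each RREF row for its pivot's exponent:
  r0: exp(m) + (1/3)·1 = 0 ⇒ exp(m) = -1/3
  r1: exp(ρ) + (-1/3)·1 = 0 ⇒ exp(ρ) = 1/3
Π_1 = m^(-1/3) · ρ^(1/3) · ℓ

["-1/3", "1/3", "1"]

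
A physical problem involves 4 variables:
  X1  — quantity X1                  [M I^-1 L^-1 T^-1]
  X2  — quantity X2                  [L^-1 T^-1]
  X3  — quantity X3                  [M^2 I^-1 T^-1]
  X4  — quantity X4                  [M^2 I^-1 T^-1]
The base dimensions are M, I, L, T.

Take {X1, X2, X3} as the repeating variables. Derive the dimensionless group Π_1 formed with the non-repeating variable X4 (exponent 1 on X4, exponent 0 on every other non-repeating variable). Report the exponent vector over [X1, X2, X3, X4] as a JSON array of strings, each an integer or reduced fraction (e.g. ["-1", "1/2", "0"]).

["0", "0", "-1", "1"]

Exponent matrix [M,I,L,T] × [X1,X2,X3,X4]:
  M: [ 1  0  2  2]
  I: [-1  0 -1 -1]
  L: [-1 -1  0  0]
  T: [-1 -1 -1 -1]
Row reduction gives pivot columns X1,X2,X3; rank = 3
Repeat: X1,X2,X3; free: X4
RREF:
  r0: [   1    0    0    0]
  r1: [   0    1    0    0]
  r2: [   0    0    1    1]
  r3: [   0    0    0    0]
Fix exponent of X4 at 1; solve each RREF row for its pivot's exponent:
  r0: exp(X1) + (0)·1 = 0 ⇒ exp(X1) = 0
  r1: exp(X2) + (0)·1 = 0 ⇒ exp(X2) = 0
  r2: exp(X3) + (1)·1 = 0 ⇒ exp(X3) = -1
Π_1 = X3^-1 · X4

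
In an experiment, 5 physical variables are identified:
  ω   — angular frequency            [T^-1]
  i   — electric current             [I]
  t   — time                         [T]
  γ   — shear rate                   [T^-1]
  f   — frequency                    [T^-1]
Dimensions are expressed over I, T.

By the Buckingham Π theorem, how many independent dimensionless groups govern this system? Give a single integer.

Dimensional matrix (I×T by ω×i×t×γ×f):
  I: [ 0  1  0  0  0]
  T: [-1  0  1 -1 -1]
RREF → pivots at {ω,i} ⇒ r = 2
Π count = n − r = 5 − 2 = 3

3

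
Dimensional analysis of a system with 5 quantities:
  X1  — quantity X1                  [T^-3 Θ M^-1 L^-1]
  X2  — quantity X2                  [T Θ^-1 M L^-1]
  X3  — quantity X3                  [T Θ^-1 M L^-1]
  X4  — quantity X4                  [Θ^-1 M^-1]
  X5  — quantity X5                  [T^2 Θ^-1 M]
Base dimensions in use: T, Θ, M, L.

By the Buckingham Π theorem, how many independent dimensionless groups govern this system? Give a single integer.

2

Write exponents as rows T,Θ,M,L / cols X1,X2,X3,X4,X5:
  T: [-3  1  1  0  2]
  Θ: [ 1 -1 -1 -1 -1]
  M: [-1  1  1 -1  1]
  L: [-1 -1 -1  0  0]
Echelon form has 3 nonzero rows (pivots: X1,X2,X4)
Π count = n − r = 5 − 3 = 2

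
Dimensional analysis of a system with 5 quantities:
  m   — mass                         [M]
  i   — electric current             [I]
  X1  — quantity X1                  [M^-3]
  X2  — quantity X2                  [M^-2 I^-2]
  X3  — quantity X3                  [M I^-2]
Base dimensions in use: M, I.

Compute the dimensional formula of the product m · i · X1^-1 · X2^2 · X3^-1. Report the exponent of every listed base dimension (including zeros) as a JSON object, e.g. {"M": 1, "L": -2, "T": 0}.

{"M": -1, "I": -1}

Dimensional matrix (M×I by m×i×X1×X2×X3):
  M: [ 1  0 -3 -2  1]
  I: [ 0  1  0 -2 -2]
  [M]: (1)·1+(1)·0+(-1)·-3+(2)·-2+(-1)·1 = -1
  [I]: (1)·0+(1)·1+(-1)·0+(2)·-2+(-1)·-2 = -1
⇒ M^-1 I^-1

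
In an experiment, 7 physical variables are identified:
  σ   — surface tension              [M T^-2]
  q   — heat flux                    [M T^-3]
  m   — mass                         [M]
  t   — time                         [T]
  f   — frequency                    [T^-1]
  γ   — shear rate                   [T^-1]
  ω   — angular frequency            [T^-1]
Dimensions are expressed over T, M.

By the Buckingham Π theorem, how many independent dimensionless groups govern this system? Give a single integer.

5

Write exponents as rows T,M / cols σ,q,m,t,f,γ,ω:
  T: [-2 -3  0  1 -1 -1 -1]
  M: [ 1  1  1  0  0  0  0]
Row reduction gives pivot columns σ,q; rank = 2
n=7, r=2 ⇒ 5 dimensionless groups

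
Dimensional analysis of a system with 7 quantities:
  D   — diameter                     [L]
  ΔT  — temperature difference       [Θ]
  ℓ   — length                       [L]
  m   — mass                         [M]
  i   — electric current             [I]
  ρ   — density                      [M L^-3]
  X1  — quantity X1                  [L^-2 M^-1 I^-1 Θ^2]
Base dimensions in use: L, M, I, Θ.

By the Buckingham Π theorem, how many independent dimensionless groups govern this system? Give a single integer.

Write exponents as rows L,M,I,Θ / cols D,ΔT,ℓ,m,i,ρ,X1:
  L: [ 1  0  1  0  0 -3 -2]
  M: [ 0  0  0  1  0  1 -1]
  I: [ 0  0  0  0  1  0 -1]
  Θ: [ 0  1  0  0  0  0  2]
Echelon form has 4 nonzero rows (pivots: D,ΔT,m,i)
n=7, r=4 ⇒ 3 dimensionless groups

3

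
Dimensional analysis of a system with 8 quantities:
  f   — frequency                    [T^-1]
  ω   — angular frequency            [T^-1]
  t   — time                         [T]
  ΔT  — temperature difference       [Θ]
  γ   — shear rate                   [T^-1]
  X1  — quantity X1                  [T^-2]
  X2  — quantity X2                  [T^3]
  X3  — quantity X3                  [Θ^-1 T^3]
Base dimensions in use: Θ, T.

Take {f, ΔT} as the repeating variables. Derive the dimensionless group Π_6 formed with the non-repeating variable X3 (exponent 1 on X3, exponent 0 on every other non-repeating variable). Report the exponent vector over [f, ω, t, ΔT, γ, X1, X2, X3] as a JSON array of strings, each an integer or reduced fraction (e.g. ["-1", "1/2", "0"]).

["3", "0", "0", "1", "0", "0", "0", "1"]

Write exponents as rows Θ,T / cols f,ω,t,ΔT,γ,X1,X2,X3:
  Θ: [ 0  0  0  1  0  0  0 -1]
  T: [-1 -1  1  0 -1 -2  3  3]
Echelon form has 2 nonzero rows (pivots: f,ΔT)
Pivot set = {f,ΔT}, free = {ω,t,γ,X1,X2,X3}
RREF:
  r0: [   1    1   -1    0    1    2   -3   -3]
  r1: [   0    0    0    1    0    0    0   -1]
Fix exponent of X3 at 1, ω at 0, t at 0, γ at 0, X1 at 0, X2 at 0; solve each RREF row for its pivot's exponent:
  r0: exp(f) + (-3)·1 = 0 ⇒ exp(f) = 3
  r1: exp(ΔT) + (-1)·1 = 0 ⇒ exp(ΔT) = 1
Π_6 = f^3 · ΔT · X3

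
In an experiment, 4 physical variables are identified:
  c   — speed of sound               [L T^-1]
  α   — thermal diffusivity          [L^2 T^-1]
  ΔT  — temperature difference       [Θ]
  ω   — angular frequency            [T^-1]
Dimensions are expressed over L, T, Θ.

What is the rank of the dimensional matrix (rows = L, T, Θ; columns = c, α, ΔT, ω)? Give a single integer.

3

Write exponents as rows L,T,Θ / cols c,α,ΔT,ω:
  L: [ 1  2  0  0]
  T: [-1 -1  0 -1]
  Θ: [ 0  0  1  0]
RREF → pivots at {c,α,ΔT} ⇒ r = 3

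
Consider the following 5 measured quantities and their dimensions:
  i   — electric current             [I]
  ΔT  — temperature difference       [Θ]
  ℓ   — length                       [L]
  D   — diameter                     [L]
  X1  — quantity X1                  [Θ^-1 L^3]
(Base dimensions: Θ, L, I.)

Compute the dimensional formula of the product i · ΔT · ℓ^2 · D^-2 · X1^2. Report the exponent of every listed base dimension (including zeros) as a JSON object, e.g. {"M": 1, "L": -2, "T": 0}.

Dimensional matrix (Θ×L×I by i×ΔT×ℓ×D×X1):
  Θ: [ 0  1  0  0 -1]
  L: [ 0  0  1  1  3]
  I: [ 1  0  0  0  0]
  [Θ]: (1)·0+(1)·1+(2)·0+(-2)·0+(2)·-1 = -1
  [L]: (1)·0+(1)·0+(2)·1+(-2)·1+(2)·3 = 6
  [I]: (1)·1+(1)·0+(2)·0+(-2)·0+(2)·0 = 1
⇒ Θ^-1 L^6 I

{"Θ": -1, "L": 6, "I": 1}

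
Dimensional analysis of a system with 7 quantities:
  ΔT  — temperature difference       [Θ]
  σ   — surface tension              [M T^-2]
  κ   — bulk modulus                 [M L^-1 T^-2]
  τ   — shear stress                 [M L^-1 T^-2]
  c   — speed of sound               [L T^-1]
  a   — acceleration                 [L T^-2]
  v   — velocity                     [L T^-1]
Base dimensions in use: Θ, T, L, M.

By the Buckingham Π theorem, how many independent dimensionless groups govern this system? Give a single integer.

3

Write exponents as rows Θ,T,L,M / cols ΔT,σ,κ,τ,c,a,v:
  Θ: [ 1  0  0  0  0  0  0]
  T: [ 0 -2 -2 -2 -1 -2 -1]
  L: [ 0  0 -1 -1  1  1  1]
  M: [ 0  1  1  1  0  0  0]
Row reduction gives pivot columns ΔT,σ,κ,c; rank = 4
Π count = n − r = 7 − 4 = 3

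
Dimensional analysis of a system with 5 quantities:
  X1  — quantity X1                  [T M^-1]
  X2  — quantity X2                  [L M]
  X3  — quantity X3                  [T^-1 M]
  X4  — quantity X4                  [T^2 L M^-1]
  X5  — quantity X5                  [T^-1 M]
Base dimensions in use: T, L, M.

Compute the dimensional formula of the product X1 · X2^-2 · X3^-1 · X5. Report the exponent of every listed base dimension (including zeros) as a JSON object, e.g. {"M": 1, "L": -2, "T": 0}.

{"T": 1, "L": -2, "M": -3}

Dimensional matrix (T×L×M by X1×X2×X3×X4×X5):
  T: [ 1  0 -1  2 -1]
  L: [ 0  1  0  1  0]
  M: [-1  1  1 -1  1]
  [T]: (1)·1+(-2)·0+(-1)·-1+(1)·-1 = 1
  [L]: (1)·0+(-2)·1+(-1)·0+(1)·0 = -2
  [M]: (1)·-1+(-2)·1+(-1)·1+(1)·1 = -3
⇒ T L^-2 M^-3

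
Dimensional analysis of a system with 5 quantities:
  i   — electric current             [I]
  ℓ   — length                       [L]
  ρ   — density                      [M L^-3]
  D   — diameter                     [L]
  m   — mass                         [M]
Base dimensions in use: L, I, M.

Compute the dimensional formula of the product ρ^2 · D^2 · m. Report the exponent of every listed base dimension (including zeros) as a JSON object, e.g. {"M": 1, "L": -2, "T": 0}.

Exponent matrix [L,I,M] × [i,ℓ,ρ,D,m]:
  L: [ 0  1 -3  1  0]
  I: [ 1  0  0  0  0]
  M: [ 0  0  1  0  1]
  [L]: (2)·-3+(2)·1+(1)·0 = -4
  [I]: (2)·0+(2)·0+(1)·0 = 0
  [M]: (2)·1+(2)·0+(1)·1 = 3
⇒ L^-4 M^3

{"L": -4, "I": 0, "M": 3}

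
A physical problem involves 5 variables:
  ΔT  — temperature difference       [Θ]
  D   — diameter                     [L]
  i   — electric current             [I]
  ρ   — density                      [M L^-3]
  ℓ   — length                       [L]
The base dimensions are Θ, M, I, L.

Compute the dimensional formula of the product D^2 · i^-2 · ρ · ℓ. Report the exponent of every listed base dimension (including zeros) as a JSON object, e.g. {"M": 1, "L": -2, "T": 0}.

Exponent matrix [Θ,M,I,L] × [ΔT,D,i,ρ,ℓ]:
  Θ: [ 1  0  0  0  0]
  M: [ 0  0  0  1  0]
  I: [ 0  0  1  0  0]
  L: [ 0  1  0 -3  1]
  [Θ]: (2)·0+(-2)·0+(1)·0+(1)·0 = 0
  [M]: (2)·0+(-2)·0+(1)·1+(1)·0 = 1
  [I]: (2)·0+(-2)·1+(1)·0+(1)·0 = -2
  [L]: (2)·1+(-2)·0+(1)·-3+(1)·1 = 0
⇒ M I^-2

{"Θ": 0, "M": 1, "I": -2, "L": 0}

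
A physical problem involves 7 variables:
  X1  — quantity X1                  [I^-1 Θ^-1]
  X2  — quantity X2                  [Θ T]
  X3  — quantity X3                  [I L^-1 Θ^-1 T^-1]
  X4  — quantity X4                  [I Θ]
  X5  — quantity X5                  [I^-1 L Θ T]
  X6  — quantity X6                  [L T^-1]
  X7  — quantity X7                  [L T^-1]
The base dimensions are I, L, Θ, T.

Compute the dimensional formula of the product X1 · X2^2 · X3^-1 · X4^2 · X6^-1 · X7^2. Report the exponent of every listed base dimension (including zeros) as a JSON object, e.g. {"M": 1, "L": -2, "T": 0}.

Write exponents as rows I,L,Θ,T / cols X1,X2,X3,X4,X5,X6,X7:
  I: [-1  0  1  1 -1  0  0]
  L: [ 0  0 -1  0  1  1  1]
  Θ: [-1  1 -1  1  1  0  0]
  T: [ 0  1 -1  0  1 -1 -1]
  [I]: (1)·-1+(2)·0+(-1)·1+(2)·1+(-1)·0+(2)·0 = 0
  [L]: (1)·0+(2)·0+(-1)·-1+(2)·0+(-1)·1+(2)·1 = 2
  [Θ]: (1)·-1+(2)·1+(-1)·-1+(2)·1+(-1)·0+(2)·0 = 4
  [T]: (1)·0+(2)·1+(-1)·-1+(2)·0+(-1)·-1+(2)·-1 = 2
⇒ L^2 Θ^4 T^2

{"I": 0, "L": 2, "Θ": 4, "T": 2}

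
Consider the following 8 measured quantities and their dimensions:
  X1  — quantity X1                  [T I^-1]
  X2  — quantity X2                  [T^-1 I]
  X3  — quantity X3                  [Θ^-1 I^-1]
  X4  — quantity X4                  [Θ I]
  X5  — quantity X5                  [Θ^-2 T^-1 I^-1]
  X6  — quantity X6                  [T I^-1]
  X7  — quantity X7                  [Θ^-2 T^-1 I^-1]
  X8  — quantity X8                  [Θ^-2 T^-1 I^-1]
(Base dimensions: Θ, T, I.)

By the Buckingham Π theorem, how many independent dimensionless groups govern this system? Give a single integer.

Exponent matrix [Θ,T,I] × [X1,X2,X3,X4,X5,X6,X7,X8]:
  Θ: [ 0  0 -1  1 -2  0 -2 -2]
  T: [ 1 -1  0  0 -1  1 -1 -1]
  I: [-1  1 -1  1 -1 -1 -1 -1]
Echelon form has 2 nonzero rows (pivots: X1,X3)
8 vars − rank 2 = 6 Π groups

6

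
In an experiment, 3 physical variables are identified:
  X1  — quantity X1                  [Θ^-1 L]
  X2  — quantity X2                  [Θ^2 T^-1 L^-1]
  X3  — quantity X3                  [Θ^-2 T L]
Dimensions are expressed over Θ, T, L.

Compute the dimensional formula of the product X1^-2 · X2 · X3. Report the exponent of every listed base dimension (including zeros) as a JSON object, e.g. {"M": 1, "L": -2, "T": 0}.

{"Θ": 2, "T": 0, "L": -2}

Dimensional matrix (Θ×T×L by X1×X2×X3):
  Θ: [-1  2 -2]
  T: [ 0 -1  1]
  L: [ 1 -1  1]
  [Θ]: (-2)·-1+(1)·2+(1)·-2 = 2
  [T]: (-2)·0+(1)·-1+(1)·1 = 0
  [L]: (-2)·1+(1)·-1+(1)·1 = -2
⇒ Θ^2 L^-2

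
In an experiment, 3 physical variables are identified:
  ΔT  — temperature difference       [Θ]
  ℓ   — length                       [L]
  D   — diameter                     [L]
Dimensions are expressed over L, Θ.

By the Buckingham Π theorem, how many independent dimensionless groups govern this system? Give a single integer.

1

Dimensional matrix (L×Θ by ΔT×ℓ×D):
  L: [ 0  1  1]
  Θ: [ 1  0  0]
RREF → pivots at {ΔT,ℓ} ⇒ r = 2
Π count = n − r = 3 − 2 = 1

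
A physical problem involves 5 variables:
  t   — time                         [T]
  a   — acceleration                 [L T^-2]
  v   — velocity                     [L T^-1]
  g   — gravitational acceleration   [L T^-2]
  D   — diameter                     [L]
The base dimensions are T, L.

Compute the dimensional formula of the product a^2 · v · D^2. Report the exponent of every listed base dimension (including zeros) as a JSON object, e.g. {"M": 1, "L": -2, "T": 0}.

{"T": -5, "L": 5}

Exponent matrix [T,L] × [t,a,v,g,D]:
  T: [ 1 -2 -1 -2  0]
  L: [ 0  1  1  1  1]
  [T]: (2)·-2+(1)·-1+(2)·0 = -5
  [L]: (2)·1+(1)·1+(2)·1 = 5
⇒ T^-5 L^5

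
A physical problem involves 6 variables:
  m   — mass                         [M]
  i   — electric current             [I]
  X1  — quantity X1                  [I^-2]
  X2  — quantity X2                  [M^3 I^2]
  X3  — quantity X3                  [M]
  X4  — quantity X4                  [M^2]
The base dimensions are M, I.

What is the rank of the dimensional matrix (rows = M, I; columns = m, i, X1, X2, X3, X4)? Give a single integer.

Write exponents as rows M,I / cols m,i,X1,X2,X3,X4:
  M: [ 1  0  0  3  1  2]
  I: [ 0  1 -2  2  0  0]
Echelon form has 2 nonzero rows (pivots: m,i)

2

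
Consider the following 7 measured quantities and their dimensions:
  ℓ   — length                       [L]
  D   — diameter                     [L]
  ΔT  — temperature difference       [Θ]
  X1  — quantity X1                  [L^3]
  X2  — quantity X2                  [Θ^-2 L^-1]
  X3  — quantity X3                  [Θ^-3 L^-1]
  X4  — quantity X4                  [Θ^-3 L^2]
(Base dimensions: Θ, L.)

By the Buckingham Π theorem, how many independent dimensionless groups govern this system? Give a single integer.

5

Exponent matrix [Θ,L] × [ℓ,D,ΔT,X1,X2,X3,X4]:
  Θ: [ 0  0  1  0 -2 -3 -3]
  L: [ 1  1  0  3 -1 -1  2]
Row reduction gives pivot columns ℓ,ΔT; rank = 2
7 vars − rank 2 = 5 Π groups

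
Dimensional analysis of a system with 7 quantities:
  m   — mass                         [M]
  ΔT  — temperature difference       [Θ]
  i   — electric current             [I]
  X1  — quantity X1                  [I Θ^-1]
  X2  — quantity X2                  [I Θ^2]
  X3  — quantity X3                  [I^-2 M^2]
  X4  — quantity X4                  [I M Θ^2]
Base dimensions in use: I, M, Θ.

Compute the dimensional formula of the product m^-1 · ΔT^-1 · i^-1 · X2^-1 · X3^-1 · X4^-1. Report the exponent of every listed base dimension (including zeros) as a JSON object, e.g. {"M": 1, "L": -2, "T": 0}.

Write exponents as rows I,M,Θ / cols m,ΔT,i,X1,X2,X3,X4:
  I: [ 0  0  1  1  1 -2  1]
  M: [ 1  0  0  0  0  2  1]
  Θ: [ 0  1  0 -1  2  0  2]
  [I]: (-1)·0+(-1)·0+(-1)·1+(-1)·1+(-1)·-2+(-1)·1 = -1
  [M]: (-1)·1+(-1)·0+(-1)·0+(-1)·0+(-1)·2+(-1)·1 = -4
  [Θ]: (-1)·0+(-1)·1+(-1)·0+(-1)·2+(-1)·0+(-1)·2 = -5
⇒ I^-1 M^-4 Θ^-5

{"I": -1, "M": -4, "Θ": -5}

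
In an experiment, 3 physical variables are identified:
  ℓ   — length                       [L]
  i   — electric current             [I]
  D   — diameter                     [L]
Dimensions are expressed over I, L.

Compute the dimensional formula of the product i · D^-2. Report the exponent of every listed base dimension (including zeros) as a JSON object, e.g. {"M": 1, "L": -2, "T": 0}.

{"I": 1, "L": -2}

Dimensional matrix (I×L by ℓ×i×D):
  I: [ 0  1  0]
  L: [ 1  0  1]
  [I]: (1)·1+(-2)·0 = 1
  [L]: (1)·0+(-2)·1 = -2
⇒ I L^-2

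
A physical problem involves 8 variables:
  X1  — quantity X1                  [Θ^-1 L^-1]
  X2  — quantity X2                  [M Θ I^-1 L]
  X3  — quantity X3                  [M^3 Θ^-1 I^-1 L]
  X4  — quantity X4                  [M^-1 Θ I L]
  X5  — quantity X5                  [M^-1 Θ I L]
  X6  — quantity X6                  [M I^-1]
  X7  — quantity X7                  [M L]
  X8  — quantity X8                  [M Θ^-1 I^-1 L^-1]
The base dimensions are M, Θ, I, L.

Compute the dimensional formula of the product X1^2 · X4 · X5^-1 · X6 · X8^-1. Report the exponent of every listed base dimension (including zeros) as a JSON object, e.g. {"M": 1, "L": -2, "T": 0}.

Exponent matrix [M,Θ,I,L] × [X1,X2,X3,X4,X5,X6,X7,X8]:
  M: [ 0  1  3 -1 -1  1  1  1]
  Θ: [-1  1 -1  1  1  0  0 -1]
  I: [ 0 -1 -1  1  1 -1  0 -1]
  L: [-1  1  1  1  1  0  1 -1]
  [M]: (2)·0+(1)·-1+(-1)·-1+(1)·1+(-1)·1 = 0
  [Θ]: (2)·-1+(1)·1+(-1)·1+(1)·0+(-1)·-1 = -1
  [I]: (2)·0+(1)·1+(-1)·1+(1)·-1+(-1)·-1 = 0
  [L]: (2)·-1+(1)·1+(-1)·1+(1)·0+(-1)·-1 = -1
⇒ Θ^-1 L^-1

{"M": 0, "Θ": -1, "I": 0, "L": -1}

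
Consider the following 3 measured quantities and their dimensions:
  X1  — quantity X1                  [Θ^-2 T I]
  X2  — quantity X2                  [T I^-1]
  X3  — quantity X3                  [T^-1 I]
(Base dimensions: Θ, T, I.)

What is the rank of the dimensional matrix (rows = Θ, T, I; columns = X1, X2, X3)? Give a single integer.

Exponent matrix [Θ,T,I] × [X1,X2,X3]:
  Θ: [-2  0  0]
  T: [ 1  1 -1]
  I: [ 1 -1  1]
RREF → pivots at {X1,X2} ⇒ r = 2

2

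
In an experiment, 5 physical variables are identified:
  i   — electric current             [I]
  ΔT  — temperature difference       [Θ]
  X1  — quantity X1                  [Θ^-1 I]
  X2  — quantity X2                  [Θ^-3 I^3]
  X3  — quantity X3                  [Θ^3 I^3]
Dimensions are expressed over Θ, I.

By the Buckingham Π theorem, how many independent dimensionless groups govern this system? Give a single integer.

3

Write exponents as rows Θ,I / cols i,ΔT,X1,X2,X3:
  Θ: [ 0  1 -1 -3  3]
  I: [ 1  0  1  3  3]
RREF → pivots at {i,ΔT} ⇒ r = 2
5 vars − rank 2 = 3 Π groups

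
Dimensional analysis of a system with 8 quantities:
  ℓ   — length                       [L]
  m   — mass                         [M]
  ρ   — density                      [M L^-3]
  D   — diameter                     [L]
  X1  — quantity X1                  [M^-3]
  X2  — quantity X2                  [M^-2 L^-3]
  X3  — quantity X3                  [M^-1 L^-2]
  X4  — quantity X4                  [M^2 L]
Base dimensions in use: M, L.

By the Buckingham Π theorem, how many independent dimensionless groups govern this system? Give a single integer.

6

Dimensional matrix (M×L by ℓ×m×ρ×D×X1×X2×X3×X4):
  M: [ 0  1  1  0 -3 -2 -1  2]
  L: [ 1  0 -3  1  0 -3 -2  1]
Row reduction gives pivot columns ℓ,m; rank = 2
Π count = n − r = 8 − 2 = 6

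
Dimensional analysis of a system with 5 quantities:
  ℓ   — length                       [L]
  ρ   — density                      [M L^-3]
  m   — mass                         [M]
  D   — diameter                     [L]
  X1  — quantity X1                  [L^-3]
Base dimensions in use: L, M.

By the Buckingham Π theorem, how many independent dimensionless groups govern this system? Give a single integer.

3

Exponent matrix [L,M] × [ℓ,ρ,m,D,X1]:
  L: [ 1 -3  0  1 -3]
  M: [ 0  1  1  0  0]
RREF → pivots at {ℓ,ρ} ⇒ r = 2
Π count = n − r = 5 − 2 = 3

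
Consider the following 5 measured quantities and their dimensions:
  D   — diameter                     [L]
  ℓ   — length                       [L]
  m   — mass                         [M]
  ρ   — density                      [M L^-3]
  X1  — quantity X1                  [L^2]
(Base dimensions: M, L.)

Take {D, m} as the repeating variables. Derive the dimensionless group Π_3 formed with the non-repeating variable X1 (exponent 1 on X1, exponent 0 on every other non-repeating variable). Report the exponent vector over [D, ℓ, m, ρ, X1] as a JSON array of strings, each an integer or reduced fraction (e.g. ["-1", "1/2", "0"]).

Exponent matrix [M,L] × [D,ℓ,m,ρ,X1]:
  M: [ 0  0  1  1  0]
  L: [ 1  1  0 -3  2]
RREF → pivots at {D,m} ⇒ r = 2
Pivot set = {D,m}, free = {ℓ,ρ,X1}
RREF:
  r0: [   1    1    0   -3    2]
  r1: [   0    0    1    1    0]
Fix exponent of X1 at 1, ℓ at 0, ρ at 0; solve each RREF row for its pivot's exponent:
  r0: exp(D) + (2)·1 = 0 ⇒ exp(D) = -2
  r1: exp(m) + (0)·1 = 0 ⇒ exp(m) = 0
Π_3 = D^-2 · X1

["-2", "0", "0", "0", "1"]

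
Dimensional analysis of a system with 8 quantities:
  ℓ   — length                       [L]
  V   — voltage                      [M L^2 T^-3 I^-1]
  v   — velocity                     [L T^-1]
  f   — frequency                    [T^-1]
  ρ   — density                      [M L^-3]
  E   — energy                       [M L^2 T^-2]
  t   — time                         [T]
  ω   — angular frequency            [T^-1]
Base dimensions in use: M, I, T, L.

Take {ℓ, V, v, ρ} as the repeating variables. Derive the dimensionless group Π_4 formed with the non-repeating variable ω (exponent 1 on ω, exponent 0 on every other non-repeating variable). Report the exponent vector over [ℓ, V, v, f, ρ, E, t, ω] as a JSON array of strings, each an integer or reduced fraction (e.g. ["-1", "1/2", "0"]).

["1", "0", "-1", "0", "0", "0", "0", "1"]

Write exponents as rows M,I,T,L / cols ℓ,V,v,f,ρ,E,t,ω:
  M: [ 0  1  0  0  1  1  0  0]
  I: [ 0 -1  0  0  0  0  0  0]
  T: [ 0 -3 -1 -1  0 -2  1 -1]
  L: [ 1  2  1  0 -3  2  0  0]
Echelon form has 4 nonzero rows (pivots: ℓ,V,v,ρ)
Pivot set = {ℓ,V,v,ρ}, free = {f,E,t,ω}
RREF:
  r0: [   1    0    0   -1    0    3    1   -1]
  r1: [   0    1    0    0    0    0    0    0]
  r2: [   0    0    1    1    0    2   -1    1]
  r3: [   0    0    0    0    1    1    0    0]
Fix exponent of ω at 1, f at 0, E at 0, t at 0; solve each RREF row for its pivot's exponent:
  r0: exp(ℓ) + (-1)·1 = 0 ⇒ exp(ℓ) = 1
  r1: exp(V) + (0)·1 = 0 ⇒ exp(V) = 0
  r2: exp(v) + (1)·1 = 0 ⇒ exp(v) = -1
  r3: exp(ρ) + (0)·1 = 0 ⇒ exp(ρ) = 0
Π_4 = ℓ · v^-1 · ω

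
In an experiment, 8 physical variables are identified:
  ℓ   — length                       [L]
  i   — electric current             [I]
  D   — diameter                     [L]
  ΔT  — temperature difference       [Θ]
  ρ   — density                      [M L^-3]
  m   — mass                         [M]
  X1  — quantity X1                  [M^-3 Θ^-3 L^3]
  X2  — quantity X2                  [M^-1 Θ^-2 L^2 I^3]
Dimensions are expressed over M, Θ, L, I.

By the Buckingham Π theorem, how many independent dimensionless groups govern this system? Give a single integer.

4

Exponent matrix [M,Θ,L,I] × [ℓ,i,D,ΔT,ρ,m,X1,X2]:
  M: [ 0  0  0  0  1  1 -3 -1]
  Θ: [ 0  0  0  1  0  0 -3 -2]
  L: [ 1  0  1  0 -3  0  3  2]
  I: [ 0  1  0  0  0  0  0  3]
Echelon form has 4 nonzero rows (pivots: ℓ,i,ΔT,ρ)
n=8, r=4 ⇒ 4 dimensionless groups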